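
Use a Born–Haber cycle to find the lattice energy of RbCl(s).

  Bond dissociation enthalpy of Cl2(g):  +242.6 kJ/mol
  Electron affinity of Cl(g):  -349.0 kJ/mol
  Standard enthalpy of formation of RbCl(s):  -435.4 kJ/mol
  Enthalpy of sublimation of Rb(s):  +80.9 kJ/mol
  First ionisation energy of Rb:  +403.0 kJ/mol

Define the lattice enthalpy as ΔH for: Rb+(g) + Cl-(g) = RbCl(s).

ΔHf° = 1·ΔHsub + 1·(ΣIE) + 1/2·D(Cl2) + 1·EA + U
-435.4 = 1·(+80.9) + 1·(+403.0) + 1/2·(+242.6) + 1·(-349.0) + U
U = -435.4 − (+256.2) = -691.6 kJ/mol

U = -691.6 kJ/mol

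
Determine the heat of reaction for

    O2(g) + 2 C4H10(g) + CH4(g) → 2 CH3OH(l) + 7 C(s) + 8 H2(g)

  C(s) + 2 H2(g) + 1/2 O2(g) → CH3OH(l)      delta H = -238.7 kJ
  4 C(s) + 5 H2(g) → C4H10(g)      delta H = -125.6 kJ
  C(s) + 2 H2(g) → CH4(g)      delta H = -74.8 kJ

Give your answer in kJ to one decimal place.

equation 1 × 2: (2)·(-238.7) = -477.4 kJ
equation 2 reversed and × 2: (-2)·(-125.6) = +251.2 kJ
equation 3 reversed: +74.8 kJ
delta H = (-477.4) + (+251.2) + (+74.8) = -151.4 kJ

delta H = -151.4 kJ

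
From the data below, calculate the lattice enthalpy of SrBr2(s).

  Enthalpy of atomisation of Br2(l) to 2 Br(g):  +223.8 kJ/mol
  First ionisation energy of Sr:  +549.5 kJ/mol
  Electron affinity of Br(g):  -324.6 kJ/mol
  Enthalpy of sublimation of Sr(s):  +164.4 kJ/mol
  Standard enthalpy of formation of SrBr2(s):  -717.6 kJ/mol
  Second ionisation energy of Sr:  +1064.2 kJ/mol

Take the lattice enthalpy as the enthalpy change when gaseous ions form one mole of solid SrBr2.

ΔHf° = 1·ΔHsub + 1·(ΣIE) + 1·D(Br2) + 2·EA + U
-717.6 = 1·(+164.4) + 1·(+1613.7) + 1·(+223.8) + 2·(-324.6) + U
U = -717.6 − (+1352.7) = -2070.3 kJ/mol

U = -2070.3 kJ/mol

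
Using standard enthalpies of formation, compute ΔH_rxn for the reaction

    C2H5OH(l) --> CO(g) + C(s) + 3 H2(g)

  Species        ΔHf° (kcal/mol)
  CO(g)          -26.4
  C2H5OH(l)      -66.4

ΔH_rxn = 40.0 kcal/mol

Products: 1·(-26.4) + 1·(+0.0) + 3·(+0.0) = -26.4
Reactants: 1·(-66.4) = -66.4
ΔH_rxn = (-26.4) − (-66.4) = 40.0 kcal/mol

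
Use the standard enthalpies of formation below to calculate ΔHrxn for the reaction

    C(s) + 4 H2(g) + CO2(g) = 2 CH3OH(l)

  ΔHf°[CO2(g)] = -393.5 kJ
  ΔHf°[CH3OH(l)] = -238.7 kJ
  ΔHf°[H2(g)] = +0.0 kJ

ΔHrxn = -83.9 kJ

ΔH°rxn = Σ nΔHf°(products) − Σ nΔHf°(reactants).
Products: 2·(-238.7) = -477.4
Reactants: 1·(+0.0) + 4·(+0.0) + 1·(-393.5) = -393.5
ΔHrxn = (-477.4) − (-393.5) = -83.9 kJ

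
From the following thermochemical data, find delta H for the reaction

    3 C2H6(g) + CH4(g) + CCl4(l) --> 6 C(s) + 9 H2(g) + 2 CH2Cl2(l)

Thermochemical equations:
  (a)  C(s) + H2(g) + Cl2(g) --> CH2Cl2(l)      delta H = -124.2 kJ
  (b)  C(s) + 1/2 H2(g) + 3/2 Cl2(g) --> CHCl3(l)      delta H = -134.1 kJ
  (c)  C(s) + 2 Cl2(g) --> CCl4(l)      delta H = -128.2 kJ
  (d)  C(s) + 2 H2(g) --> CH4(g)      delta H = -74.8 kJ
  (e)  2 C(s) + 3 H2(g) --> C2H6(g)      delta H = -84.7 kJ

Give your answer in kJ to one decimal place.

delta H = 208.7 kJ

(a) × 2 (scale by 2 for the 2 CH2Cl2(l)): (2)·(-124.2) = -248.4 kJ
(b): not needed (CHCl3(l) appears nowhere else).
(c) reversed (CCl4(l) must end up as a reactant): +128.2 kJ
(d) reversed (CH4(g) must end up as a reactant): +74.8 kJ
(e) reversed and × 3 (reverse to put C2H6(g) on the reactant side; scale by 3 for the 3 C2H6(g)): (-3)·(-84.7) = +254.1 kJ
By Hess's law, delta H = (-248.4) + (+128.2) + (+74.8) + (+254.1) = 208.7 kJ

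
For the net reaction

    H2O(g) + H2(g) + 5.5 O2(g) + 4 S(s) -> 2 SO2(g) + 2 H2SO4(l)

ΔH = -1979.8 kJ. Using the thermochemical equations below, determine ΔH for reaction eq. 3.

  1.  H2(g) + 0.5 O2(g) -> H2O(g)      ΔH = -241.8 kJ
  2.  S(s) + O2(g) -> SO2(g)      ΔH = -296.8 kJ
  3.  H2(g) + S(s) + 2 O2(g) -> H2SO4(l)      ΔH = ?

eq. 1 reversed (reverse to put H2O(g) on the reactant side): +241.8 kJ
eq. 2 × 2 (×2 to match 2 SO2(g) in the target): (2)·(-296.8) = -593.6 kJ
eq. 3 × 2 (×2 to match 2 H2SO4(l) in the target): contributes 2·x
-1979.8 = (+241.8) + (-593.6) + 2·x
x = (-1979.8 − (-351.8)) / (2) = -814.0 kJ

ΔH = -814.0 kJ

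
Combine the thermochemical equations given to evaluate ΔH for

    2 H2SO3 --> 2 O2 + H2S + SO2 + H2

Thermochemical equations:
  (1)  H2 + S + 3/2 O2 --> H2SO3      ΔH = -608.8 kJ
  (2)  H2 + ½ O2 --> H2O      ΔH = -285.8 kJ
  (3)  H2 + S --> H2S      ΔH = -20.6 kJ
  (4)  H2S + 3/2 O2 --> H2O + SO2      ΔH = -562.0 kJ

ΔH = 900.2 kJ

(1) reversed and × 2: (-2)·(-608.8) = +1217.6 kJ
(2) reversed: +285.8 kJ
(3) × 2: (2)·(-20.6) = -41.2 kJ
(4) as written: -562.0 kJ
ΔH = (-2)·(-608.8) + (-1)·(-285.8) + (2)·(-20.6) + (1)·(-562.0) = 900.2 kJ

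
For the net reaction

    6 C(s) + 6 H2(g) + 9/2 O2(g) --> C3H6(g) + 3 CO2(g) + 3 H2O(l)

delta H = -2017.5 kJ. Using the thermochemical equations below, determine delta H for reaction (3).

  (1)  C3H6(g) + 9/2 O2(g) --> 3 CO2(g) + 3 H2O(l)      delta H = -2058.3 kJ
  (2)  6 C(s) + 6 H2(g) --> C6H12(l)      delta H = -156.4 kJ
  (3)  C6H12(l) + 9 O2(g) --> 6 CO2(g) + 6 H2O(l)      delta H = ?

(1) reversed (C3H6(g) must end up as a product): +2058.3 kJ
(2) as written (C(s) already on the reactant side): -156.4 kJ
(3) as written: contributes x
-2017.5 = (+2058.3) + (-156.4) + x
x = (-2017.5 − (+1901.9)) / (1) = -3919.4 kJ

delta H = -3919.4 kJ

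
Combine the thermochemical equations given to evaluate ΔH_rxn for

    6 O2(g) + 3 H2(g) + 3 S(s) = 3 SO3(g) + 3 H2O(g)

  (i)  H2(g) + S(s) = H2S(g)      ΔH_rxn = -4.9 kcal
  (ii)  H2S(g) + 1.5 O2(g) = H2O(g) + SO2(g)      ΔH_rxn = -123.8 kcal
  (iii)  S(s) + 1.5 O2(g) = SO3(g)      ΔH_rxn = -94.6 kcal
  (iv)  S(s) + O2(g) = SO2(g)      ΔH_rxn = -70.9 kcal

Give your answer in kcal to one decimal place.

ΔH_rxn = -457.2 kcal

(i) × 3: (3)·(-4.9) = -14.7 kcal
(ii) × 3: (3)·(-123.8) = -371.4 kcal
(iii) × 3: (3)·(-94.6) = -283.8 kcal
(iv) reversed and × 3: (-3)·(-70.9) = +212.7 kcal
By Hess's law, ΔH_rxn = (3)·(-4.9) + (3)·(-123.8) + (3)·(-94.6) + (-3)·(-70.9) = -457.2 kcal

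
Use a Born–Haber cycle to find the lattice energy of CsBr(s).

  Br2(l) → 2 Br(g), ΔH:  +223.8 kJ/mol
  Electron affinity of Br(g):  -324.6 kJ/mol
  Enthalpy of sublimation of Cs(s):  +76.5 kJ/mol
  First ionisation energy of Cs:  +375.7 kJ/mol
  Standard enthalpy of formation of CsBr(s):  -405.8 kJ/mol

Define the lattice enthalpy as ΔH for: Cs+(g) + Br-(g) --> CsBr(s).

U = -645.3 kJ/mol

ΔHf° = 1·ΔHsub + 1·(ΣIE) + 1/2·D(Br2) + 1·EA + U
-405.8 = 1·(+76.5) + 1·(+375.7) + 1/2·(+223.8) + 1·(-324.6) + U
U = -405.8 − (+239.5) = -645.3 kJ/mol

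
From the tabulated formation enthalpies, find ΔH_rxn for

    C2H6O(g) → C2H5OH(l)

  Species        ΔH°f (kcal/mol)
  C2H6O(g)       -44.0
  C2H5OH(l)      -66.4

ΔH°rxn = Σ nΔHf°(products) − Σ nΔHf°(reactants).
Products: 1·(-66.4) = -66.4
Reactants: 1·(-44.0) = -44.0
ΔH_rxn = (-66.4) − (-44.0) = -22.4 kcal/mol

ΔH_rxn = -22.4 kcal/mol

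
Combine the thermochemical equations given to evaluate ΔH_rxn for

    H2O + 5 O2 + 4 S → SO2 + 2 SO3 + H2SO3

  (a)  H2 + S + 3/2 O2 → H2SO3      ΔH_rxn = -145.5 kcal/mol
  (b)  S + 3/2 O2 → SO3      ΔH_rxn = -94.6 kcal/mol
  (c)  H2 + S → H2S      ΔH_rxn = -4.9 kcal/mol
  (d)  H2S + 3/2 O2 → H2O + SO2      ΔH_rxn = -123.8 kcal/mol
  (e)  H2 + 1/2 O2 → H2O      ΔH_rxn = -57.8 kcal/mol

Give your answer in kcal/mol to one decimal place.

ΔH_rxn = -347.8 kcal/mol

(a) as written: -145.5 kcal/mol
(b) × 2: (2)·(-94.6) = -189.2 kcal/mol
(c) as written: -4.9 kcal/mol
(d) as written: -123.8 kcal/mol
(e) reversed and × 2: (-2)·(-57.8) = +115.6 kcal/mol
Since enthalpy is a state function, ΔH_rxn = (-145.5) + (-189.2) + (-4.9) + (-123.8) + (+115.6) = -347.8 kcal/mol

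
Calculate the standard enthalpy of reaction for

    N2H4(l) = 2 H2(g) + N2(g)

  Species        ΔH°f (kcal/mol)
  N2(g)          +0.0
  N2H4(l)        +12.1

Products: 2·(+0.0) + 1·(+0.0) = +0.0
Reactants: 1·(+12.1) = +12.1
ΔH_rxn = (+0.0) − (+12.1) = -12.1 kcal/mol

ΔH_rxn = -12.1 kcal/mol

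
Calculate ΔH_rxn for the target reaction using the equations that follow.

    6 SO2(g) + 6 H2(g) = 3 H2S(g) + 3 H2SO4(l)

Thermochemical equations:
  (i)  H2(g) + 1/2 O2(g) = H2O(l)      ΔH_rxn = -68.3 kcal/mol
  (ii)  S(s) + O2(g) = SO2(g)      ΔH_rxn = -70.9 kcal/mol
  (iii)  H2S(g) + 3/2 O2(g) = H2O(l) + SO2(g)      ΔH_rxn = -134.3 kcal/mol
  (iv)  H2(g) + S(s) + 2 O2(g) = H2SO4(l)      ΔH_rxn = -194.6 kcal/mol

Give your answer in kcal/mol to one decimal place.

ΔH_rxn = -173.1 kcal/mol

(i) × 3: (3)·(-68.3) = -204.9 kcal/mol
(ii) reversed and × 3: (-3)·(-70.9) = +212.7 kcal/mol
(iii) reversed and × 3 (H2S(g) must end up as a product; scale by 3 for the 3 H2S(g)): (-3)·(-134.3) = +402.9 kcal/mol
(iv) × 3 (×3 to match 3 H2SO4(l) in the target): (3)·(-194.6) = -583.8 kcal/mol
ΔH_rxn = (-204.9) + (+212.7) + (+402.9) + (-583.8) = -173.1 kcal/mol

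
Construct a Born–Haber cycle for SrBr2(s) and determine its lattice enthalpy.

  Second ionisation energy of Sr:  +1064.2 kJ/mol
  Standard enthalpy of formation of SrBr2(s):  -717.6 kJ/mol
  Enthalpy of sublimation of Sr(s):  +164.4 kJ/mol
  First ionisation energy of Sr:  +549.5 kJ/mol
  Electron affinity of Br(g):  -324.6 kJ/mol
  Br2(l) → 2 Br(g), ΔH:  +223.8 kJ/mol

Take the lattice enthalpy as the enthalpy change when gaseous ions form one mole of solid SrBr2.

U = -2070.3 kJ/mol

ΔHf° = 1·ΔHsub + 1·(ΣIE) + 1·D(Br2) + 2·EA + U
-717.6 = 1·(+164.4) + 1·(+1613.7) + 1·(+223.8) + 2·(-324.6) + U
U = -717.6 − (+1352.7) = -2070.3 kJ/mol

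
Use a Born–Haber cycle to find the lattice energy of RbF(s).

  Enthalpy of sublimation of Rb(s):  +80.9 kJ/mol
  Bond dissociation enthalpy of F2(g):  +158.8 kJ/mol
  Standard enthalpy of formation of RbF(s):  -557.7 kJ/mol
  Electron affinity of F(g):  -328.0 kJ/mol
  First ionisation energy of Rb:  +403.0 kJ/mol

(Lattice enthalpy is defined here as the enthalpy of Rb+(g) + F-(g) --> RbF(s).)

ΔHf° = 1·ΔHsub + 1·(ΣIE) + 1/2·D(F2) + 1·EA + U
-557.7 = 1·(+80.9) + 1·(+403.0) + 1/2·(+158.8) + 1·(-328.0) + U
U = -557.7 − (+235.3) = -793.0 kJ/mol

U = -793.0 kJ/mol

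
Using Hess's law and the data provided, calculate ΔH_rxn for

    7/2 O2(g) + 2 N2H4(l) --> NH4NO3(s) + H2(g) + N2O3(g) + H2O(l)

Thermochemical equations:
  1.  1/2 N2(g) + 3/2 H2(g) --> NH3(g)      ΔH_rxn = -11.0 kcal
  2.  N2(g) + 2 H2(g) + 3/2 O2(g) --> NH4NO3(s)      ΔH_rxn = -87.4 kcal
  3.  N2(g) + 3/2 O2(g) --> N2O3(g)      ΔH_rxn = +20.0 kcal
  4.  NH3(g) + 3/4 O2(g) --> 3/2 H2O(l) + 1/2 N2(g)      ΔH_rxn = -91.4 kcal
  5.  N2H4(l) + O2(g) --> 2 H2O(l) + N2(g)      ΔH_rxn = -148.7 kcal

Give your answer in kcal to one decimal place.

ΔH_rxn = -160.0 kcal

eq. 1 reversed and × 2: (-2)·(-11.0) = +22.0 kcal
eq. 2 as written (NH4NO3(s) already on the product side): -87.4 kcal
eq. 3 as written (N2O3(g) already on the product side): +20.0 kcal
eq. 4 reversed and × 2: (-2)·(-91.4) = +182.8 kcal
eq. 5 × 2 (scale by 2 for the 2 N2H4(l)): (2)·(-148.7) = -297.4 kcal
Summing the manipulated equations, ΔH_rxn = (-2)·(-11.0) + (1)·(-87.4) + (1)·(+20.0) + (-2)·(-91.4) + (2)·(-148.7) = -160.0 kcal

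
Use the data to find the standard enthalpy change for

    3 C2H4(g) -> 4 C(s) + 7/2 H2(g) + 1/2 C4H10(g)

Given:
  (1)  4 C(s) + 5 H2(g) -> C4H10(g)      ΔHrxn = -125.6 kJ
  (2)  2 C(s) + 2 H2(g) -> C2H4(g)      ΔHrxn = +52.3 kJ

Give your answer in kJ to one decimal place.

ΔHrxn = -219.7 kJ

(1) × 1/2: (1/2)·(-125.6) = -62.8 kJ
(2) reversed and × 3: (-3)·(+52.3) = -156.9 kJ
Combining the equations, ΔHrxn = (-62.8) + (-156.9) = -219.7 kJ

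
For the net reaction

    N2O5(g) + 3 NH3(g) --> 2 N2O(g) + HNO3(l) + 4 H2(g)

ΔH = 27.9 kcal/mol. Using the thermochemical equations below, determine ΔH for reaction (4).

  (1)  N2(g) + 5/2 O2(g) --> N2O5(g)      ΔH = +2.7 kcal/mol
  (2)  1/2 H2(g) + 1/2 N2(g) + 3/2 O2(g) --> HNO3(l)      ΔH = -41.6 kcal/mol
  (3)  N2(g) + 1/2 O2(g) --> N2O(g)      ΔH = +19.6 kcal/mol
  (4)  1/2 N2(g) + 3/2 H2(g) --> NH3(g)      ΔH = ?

(1) reversed: -2.7 kcal/mol
(2) as written: -41.6 kcal/mol
(3) × 2: (2)·(+19.6) = +39.2 kcal/mol
(4) reversed and × 3: contributes −3·x
+27.9 = (-2.7) + (-41.6) + (+39.2) − 3·x
x = (+27.9 − (-5.1)) / (-3) = -11.0 kcal/mol

ΔH = -11.0 kcal/mol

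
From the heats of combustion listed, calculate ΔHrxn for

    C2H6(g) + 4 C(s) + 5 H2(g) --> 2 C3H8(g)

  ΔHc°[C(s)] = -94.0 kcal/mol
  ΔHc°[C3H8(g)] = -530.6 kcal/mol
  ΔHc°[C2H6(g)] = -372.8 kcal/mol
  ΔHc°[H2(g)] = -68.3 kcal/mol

ΔHrxn = -29.1 kcal/mol

With combustion enthalpies, reactants minus products:
= [1·(-372.8) + 4·(-94.0) + 5·(-68.3)] − [2·(-530.6)]
= -29.1 kcal/mol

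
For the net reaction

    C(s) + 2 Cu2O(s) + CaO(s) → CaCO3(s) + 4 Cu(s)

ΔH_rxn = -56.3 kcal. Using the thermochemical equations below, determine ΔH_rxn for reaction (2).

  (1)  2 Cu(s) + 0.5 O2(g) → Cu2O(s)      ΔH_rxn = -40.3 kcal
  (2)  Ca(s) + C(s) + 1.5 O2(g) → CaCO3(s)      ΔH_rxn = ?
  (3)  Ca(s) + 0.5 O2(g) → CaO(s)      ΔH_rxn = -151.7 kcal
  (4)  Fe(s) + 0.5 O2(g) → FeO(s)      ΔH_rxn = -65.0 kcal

(1) reversed and × 2 (Cu2O(s) must end up as a reactant; scale by 2 for the 2 Cu2O(s)): (-2)·(-40.3) = +80.6 kcal
(2) as written (CaCO3(s) already on the product side): contributes x
(3) reversed (reverse to put CaO(s) on the reactant side): +151.7 kcal
(4): not needed (Fe(s) appears nowhere else).
-56.3 = (+80.6) + (+151.7) + x
x = (-56.3 − (+232.3)) / (1) = -288.6 kcal

ΔH_rxn = -288.6 kcal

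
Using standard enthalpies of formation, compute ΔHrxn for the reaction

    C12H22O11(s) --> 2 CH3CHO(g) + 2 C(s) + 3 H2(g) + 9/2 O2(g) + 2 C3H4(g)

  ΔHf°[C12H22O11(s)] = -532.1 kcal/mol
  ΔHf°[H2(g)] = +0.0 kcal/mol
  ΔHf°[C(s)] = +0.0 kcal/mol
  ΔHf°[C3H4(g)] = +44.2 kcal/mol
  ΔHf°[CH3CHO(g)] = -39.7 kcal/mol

Products: 2·(-39.7) + 2·(+0.0) + 3·(+0.0) + 9/2·(+0.0) + 2·(+44.2) = +9.0
Reactants: 1·(-532.1) = -532.1
ΔHrxn = (+9.0) − (-532.1) = 541.1 kcal/mol

ΔHrxn = 541.1 kcal/mol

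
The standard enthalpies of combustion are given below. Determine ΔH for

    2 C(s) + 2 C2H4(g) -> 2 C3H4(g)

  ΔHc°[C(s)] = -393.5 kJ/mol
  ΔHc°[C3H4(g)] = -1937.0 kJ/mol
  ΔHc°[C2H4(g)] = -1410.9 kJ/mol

ΔH = 265.2 kJ/mol

With combustion enthalpies, reactants minus products:
= [2·(-393.5) + 2·(-1410.9)] − [2·(-1937.0)]
= 265.2 kJ/mol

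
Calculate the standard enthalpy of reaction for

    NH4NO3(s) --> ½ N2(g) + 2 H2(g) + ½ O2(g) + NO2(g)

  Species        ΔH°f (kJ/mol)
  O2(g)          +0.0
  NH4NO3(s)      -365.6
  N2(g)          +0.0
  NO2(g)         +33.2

ΔH_rxn = 398.8 kJ/mol

Products: 1/2·(+0.0) + 2·(+0.0) + 1/2·(+0.0) + 1·(+33.2) = +33.2
Reactants: 1·(-365.6) = -365.6
ΔH_rxn = (+33.2) − (-365.6) = 398.8 kJ/mol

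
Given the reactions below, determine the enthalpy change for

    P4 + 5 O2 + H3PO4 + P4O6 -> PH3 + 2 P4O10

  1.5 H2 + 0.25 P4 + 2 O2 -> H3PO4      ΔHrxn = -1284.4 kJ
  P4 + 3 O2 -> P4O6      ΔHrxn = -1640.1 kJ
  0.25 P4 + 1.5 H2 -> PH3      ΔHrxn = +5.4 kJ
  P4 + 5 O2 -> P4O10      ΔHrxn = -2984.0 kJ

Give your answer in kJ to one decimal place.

equation 1 reversed (H3PO4 must end up as a reactant): +1284.4 kJ
equation 2 reversed (P4O6 must end up as a reactant): +1640.1 kJ
equation 3 as written (PH3 already on the product side): +5.4 kJ
equation 4 × 2 (×2 to match 2 P4O10 in the target): (2)·(-2984.0) = -5968.0 kJ
ΔHrxn = (+1284.4) + (+1640.1) + (+5.4) + (-5968.0) = -3038.1 kJ

ΔHrxn = -3038.1 kJ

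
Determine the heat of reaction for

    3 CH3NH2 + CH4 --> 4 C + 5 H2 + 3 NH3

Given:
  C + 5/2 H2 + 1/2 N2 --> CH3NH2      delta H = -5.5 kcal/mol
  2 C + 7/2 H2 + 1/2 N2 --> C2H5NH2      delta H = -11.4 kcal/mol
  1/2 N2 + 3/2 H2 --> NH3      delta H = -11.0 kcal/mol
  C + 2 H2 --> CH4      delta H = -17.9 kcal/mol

delta H = 1.4 kcal/mol

equation 1 reversed and × 3 (reverse to put CH3NH2 on the reactant side; ×3 to match 3 CH3NH2 in the target): (-3)·(-5.5) = +16.5 kcal/mol
equation 2: not needed (C2H5NH2 appears nowhere else).
equation 3 × 3 (×3 to match 3 NH3 in the target): (3)·(-11.0) = -33.0 kcal/mol
equation 4 reversed (CH4 must end up as a reactant): +17.9 kcal/mol
By Hess's law, delta H = (+16.5) + (-33.0) + (+17.9) = 1.4 kcal/mol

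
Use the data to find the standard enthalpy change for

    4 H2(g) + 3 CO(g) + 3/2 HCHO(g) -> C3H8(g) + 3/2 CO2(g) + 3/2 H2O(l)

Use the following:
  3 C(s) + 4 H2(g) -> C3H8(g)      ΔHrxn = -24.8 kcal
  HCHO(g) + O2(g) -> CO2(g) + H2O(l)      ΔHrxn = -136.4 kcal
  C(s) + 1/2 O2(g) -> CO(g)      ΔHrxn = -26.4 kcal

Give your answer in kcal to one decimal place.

equation 1 as written: -24.8 kcal
equation 2 × 3/2: (3/2)·(-136.4) = -204.6 kcal
equation 3 reversed and × 3: (-3)·(-26.4) = +79.2 kcal
By Hess's law, ΔHrxn = (1)·(-24.8) + (3/2)·(-136.4) + (-3)·(-26.4) = -150.2 kcal

ΔHrxn = -150.2 kcal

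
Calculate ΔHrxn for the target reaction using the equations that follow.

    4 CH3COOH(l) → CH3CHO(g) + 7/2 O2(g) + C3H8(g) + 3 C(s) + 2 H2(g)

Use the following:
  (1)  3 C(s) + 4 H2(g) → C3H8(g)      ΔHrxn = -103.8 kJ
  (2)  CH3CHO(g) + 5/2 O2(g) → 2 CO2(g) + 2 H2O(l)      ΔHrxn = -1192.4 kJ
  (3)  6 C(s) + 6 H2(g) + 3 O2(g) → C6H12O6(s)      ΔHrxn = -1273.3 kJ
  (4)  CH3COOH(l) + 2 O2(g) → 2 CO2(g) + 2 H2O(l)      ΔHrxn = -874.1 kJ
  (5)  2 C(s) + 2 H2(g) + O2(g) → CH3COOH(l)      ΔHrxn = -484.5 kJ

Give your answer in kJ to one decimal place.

(1) as written: -103.8 kJ
(2) reversed: +1192.4 kJ
(3): not needed.
(4) as written: -874.1 kJ
(5) reversed and × 3: (-3)·(-484.5) = +1453.5 kJ
By Hess's law, ΔHrxn = (1)·(-103.8) + (-1)·(-1192.4) + (1)·(-874.1) + (-3)·(-484.5) = 1668.0 kJ

ΔHrxn = 1668.0 kJ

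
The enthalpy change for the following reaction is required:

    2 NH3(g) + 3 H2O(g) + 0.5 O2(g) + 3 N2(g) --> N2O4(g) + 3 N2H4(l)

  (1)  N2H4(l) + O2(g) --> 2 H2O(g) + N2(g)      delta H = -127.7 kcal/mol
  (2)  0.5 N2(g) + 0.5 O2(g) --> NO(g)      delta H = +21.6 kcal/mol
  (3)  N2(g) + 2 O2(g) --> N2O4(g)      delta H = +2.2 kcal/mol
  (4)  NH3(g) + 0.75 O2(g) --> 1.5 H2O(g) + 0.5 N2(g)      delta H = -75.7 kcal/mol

(1) reversed and × 3: (-3)·(-127.7) = +383.1 kcal/mol
(2): not needed.
(3) as written: +2.2 kcal/mol
(4) × 2: (2)·(-75.7) = -151.4 kcal/mol
delta H = (+383.1) + (+2.2) + (-151.4) = 233.9 kcal/mol

delta H = 233.9 kcal/mol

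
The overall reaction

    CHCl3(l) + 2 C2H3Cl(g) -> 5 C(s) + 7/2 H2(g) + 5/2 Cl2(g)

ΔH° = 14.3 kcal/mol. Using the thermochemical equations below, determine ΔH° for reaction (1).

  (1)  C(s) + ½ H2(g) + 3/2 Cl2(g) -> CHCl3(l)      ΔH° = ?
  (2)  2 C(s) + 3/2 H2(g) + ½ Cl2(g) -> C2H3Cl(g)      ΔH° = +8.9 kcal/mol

(1) reversed (CHCl3(l) must end up as a reactant): contributes −x
(2) reversed and × 2 (reverse to put C2H3Cl(g) on the reactant side; scale by 2 for the 2 C2H3Cl(g)): (-2)·(+8.9) = -17.8 kcal/mol
+14.3 = (-17.8) − x
x = (+14.3 − (-17.8)) / (-1) = -32.1 kcal/mol

ΔH° = -32.1 kcal/mol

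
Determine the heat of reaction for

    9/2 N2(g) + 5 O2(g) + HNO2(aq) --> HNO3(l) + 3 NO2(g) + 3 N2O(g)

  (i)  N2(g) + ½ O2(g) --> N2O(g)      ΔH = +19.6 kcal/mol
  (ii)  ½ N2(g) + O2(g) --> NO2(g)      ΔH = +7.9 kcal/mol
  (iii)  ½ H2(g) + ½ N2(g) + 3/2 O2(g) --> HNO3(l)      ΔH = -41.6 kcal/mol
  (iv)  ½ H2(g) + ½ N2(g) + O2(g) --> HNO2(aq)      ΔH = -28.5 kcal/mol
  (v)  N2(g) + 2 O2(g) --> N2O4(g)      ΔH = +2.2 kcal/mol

ΔH = 69.4 kcal/mol

(i) × 3 (scale by 3 for the 3 N2O(g)): (3)·(+19.6) = +58.8 kcal/mol
(ii) × 3 (scale by 3 for the 3 NO2(g)): (3)·(+7.9) = +23.7 kcal/mol
(iii) as written (HNO3(l) already on the product side): -41.6 kcal/mol
(iv) reversed (reverse to put HNO2(aq) on the reactant side): +28.5 kcal/mol
(v): not needed (N2O4(g) appears nowhere else).
Since enthalpy is a state function, ΔH = (+58.8) + (+23.7) + (-41.6) + (+28.5) = 69.4 kcal/mol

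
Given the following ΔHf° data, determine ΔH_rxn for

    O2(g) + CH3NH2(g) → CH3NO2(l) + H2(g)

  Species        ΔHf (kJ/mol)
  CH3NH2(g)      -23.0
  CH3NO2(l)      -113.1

ΔH_rxn = -90.1 kJ/mol

Products: 1·(-113.1) + 1·(+0.0) = -113.1
Reactants: 1·(+0.0) + 1·(-23.0) = -23.0
ΔH_rxn = (-113.1) − (-23.0) = -90.1 kJ/mol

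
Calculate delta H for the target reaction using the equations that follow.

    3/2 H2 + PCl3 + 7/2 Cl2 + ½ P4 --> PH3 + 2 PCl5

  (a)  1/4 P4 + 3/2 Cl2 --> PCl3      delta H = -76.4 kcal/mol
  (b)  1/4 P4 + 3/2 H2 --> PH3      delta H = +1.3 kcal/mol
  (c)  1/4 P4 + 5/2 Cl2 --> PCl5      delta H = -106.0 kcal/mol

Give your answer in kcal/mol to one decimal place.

(a) reversed (PCl3 must end up as a reactant): +76.4 kcal/mol
(b) as written (PH3 already on the product side): +1.3 kcal/mol
(c) × 2 (×2 to match 2 PCl5 in the target): (2)·(-106.0) = -212.0 kcal/mol
Summing the manipulated equations, delta H = (-1)·(-76.4) + (1)·(+1.3) + (2)·(-106.0) = -134.3 kcal/mol

delta H = -134.3 kcal/mol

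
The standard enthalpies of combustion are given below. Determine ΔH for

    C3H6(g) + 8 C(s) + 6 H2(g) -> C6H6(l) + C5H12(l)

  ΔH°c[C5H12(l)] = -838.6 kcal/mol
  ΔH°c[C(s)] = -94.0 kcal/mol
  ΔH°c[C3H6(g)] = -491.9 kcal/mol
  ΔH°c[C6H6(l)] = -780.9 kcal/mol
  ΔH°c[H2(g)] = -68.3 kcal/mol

ΔH = -34.2 kcal/mol

Using ΔH = Σ nΔHc°(reactants) − Σ nΔHc°(products):
= [1·(-491.9) + 8·(-94.0) + 6·(-68.3)] − [1·(-780.9) + 1·(-838.6)]
= -34.2 kcal/mol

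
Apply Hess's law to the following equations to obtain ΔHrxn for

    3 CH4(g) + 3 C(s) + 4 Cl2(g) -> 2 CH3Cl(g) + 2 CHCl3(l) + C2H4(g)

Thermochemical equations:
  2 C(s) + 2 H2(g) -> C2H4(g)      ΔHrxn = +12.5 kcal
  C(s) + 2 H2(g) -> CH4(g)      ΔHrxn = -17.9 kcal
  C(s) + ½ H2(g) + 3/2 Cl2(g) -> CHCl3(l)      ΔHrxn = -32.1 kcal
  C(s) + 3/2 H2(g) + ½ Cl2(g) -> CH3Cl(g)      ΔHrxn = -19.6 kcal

ΔHrxn = -37.2 kcal

equation 1 as written: +12.5 kcal
equation 2 reversed and × 3: (-3)·(-17.9) = +53.7 kcal
equation 3 × 2: (2)·(-32.1) = -64.2 kcal
equation 4 × 2: (2)·(-19.6) = -39.2 kcal
By Hess's law, ΔHrxn = (+12.5) + (+53.7) + (-64.2) + (-39.2) = -37.2 kcal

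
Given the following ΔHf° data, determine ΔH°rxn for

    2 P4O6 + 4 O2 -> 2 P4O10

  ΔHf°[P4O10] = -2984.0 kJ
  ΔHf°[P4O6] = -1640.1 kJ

ΔH°rxn = -2687.8 kJ

ΔH°rxn = Σ nΔHf°(products) − Σ nΔHf°(reactants).
Products: 2·(-2984.0) = -5968.0
Reactants: 2·(-1640.1) + 4·(+0.0) = -3280.2
ΔH°rxn = (-5968.0) − (-3280.2) = -2687.8 kJ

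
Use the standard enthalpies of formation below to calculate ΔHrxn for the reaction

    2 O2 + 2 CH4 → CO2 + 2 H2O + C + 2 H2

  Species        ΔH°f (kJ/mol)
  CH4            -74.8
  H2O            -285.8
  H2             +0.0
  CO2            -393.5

Products: 1·(-393.5) + 2·(-285.8) + 1·(+0.0) + 2·(+0.0) = -965.1
Reactants: 2·(+0.0) + 2·(-74.8) = -149.6
ΔHrxn = (-965.1) − (-149.6) = -815.5 kJ/mol

ΔHrxn = -815.5 kJ/mol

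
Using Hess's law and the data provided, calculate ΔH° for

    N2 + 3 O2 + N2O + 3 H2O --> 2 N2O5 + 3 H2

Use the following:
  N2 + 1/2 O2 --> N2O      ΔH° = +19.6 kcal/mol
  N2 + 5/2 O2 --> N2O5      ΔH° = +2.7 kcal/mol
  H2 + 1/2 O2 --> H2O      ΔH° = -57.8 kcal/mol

equation 1 reversed: -19.6 kcal/mol
equation 2 × 2: (2)·(+2.7) = +5.4 kcal/mol
equation 3 reversed and × 3: (-3)·(-57.8) = +173.4 kcal/mol
Since enthalpy is a state function, ΔH° = (-1)·(+19.6) + (2)·(+2.7) + (-3)·(-57.8) = 159.2 kcal/mol

ΔH° = 159.2 kcal/mol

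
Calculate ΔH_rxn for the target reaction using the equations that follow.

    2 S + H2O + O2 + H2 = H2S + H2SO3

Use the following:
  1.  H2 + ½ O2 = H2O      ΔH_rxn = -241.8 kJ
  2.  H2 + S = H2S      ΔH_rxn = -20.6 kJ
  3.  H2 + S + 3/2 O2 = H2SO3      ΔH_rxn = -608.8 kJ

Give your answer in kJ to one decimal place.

eq. 1 reversed: +241.8 kJ
eq. 2 as written: -20.6 kJ
eq. 3 as written: -608.8 kJ
Since enthalpy is a state function, ΔH_rxn = (-1)·(-241.8) + (1)·(-20.6) + (1)·(-608.8) = -387.6 kJ

ΔH_rxn = -387.6 kJ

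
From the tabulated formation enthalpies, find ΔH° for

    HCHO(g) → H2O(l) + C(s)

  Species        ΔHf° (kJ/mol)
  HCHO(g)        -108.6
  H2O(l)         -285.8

ΔH° = -177.2 kJ/mol

Products: 1·(-285.8) + 1·(+0.0) = -285.8
Reactants: 1·(-108.6) = -108.6
ΔH° = (-285.8) − (-108.6) = -177.2 kJ/mol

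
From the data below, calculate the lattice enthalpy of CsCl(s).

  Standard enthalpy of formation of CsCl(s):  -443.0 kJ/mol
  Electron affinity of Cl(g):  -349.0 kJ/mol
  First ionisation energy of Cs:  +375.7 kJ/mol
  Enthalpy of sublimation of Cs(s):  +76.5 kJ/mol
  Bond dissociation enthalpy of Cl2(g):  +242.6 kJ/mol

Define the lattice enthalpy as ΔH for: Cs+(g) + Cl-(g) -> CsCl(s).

ΔHf° = 1·ΔHsub + 1·(ΣIE) + 1/2·D(Cl2) + 1·EA + U
-443.0 = 1·(+76.5) + 1·(+375.7) + 1/2·(+242.6) + 1·(-349.0) + U
U = -443.0 − (+224.5) = -667.5 kJ/mol

U = -667.5 kJ/mol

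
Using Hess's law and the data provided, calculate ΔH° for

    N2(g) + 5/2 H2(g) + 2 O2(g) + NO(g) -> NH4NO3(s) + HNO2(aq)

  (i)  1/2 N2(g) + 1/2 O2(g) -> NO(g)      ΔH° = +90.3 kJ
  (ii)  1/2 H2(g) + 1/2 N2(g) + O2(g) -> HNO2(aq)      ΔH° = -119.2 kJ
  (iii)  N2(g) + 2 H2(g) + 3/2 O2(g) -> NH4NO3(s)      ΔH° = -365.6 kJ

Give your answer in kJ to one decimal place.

(i) reversed: -90.3 kJ
(ii) as written: -119.2 kJ
(iii) as written: -365.6 kJ
Summing the manipulated equations, ΔH° = (-1)·(+90.3) + (1)·(-119.2) + (1)·(-365.6) = -575.1 kJ

ΔH° = -575.1 kJ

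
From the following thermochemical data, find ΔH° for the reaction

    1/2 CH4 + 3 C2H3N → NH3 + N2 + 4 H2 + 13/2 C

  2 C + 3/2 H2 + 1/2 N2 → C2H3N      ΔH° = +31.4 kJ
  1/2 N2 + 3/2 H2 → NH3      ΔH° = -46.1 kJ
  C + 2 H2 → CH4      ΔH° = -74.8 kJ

ΔH° = -102.9 kJ

equation 1 reversed and × 3 (reverse to put C2H3N on the reactant side; scale by 3 for the 3 C2H3N): (-3)·(+31.4) = -94.2 kJ
equation 2 as written (NH3 already on the product side): -46.1 kJ
equation 3 reversed and × 1/2 (reverse to put CH4 on the reactant side; ×1/2 to match 1/2 CH4 in the target): (-1/2)·(-74.8) = +37.4 kJ
Summing the manipulated equations, ΔH° = (-94.2) + (-46.1) + (+37.4) = -102.9 kJ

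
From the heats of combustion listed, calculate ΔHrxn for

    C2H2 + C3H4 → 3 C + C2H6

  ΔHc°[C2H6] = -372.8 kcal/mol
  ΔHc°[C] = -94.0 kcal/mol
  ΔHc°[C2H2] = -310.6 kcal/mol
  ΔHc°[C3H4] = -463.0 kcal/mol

Using ΔH = Σ nΔHc°(reactants) − Σ nΔHc°(products):
= [1·(-310.6) + 1·(-463.0)] − [3·(-94.0) + 1·(-372.8)]
= -118.8 kcal/mol

ΔHrxn = -118.8 kcal/mol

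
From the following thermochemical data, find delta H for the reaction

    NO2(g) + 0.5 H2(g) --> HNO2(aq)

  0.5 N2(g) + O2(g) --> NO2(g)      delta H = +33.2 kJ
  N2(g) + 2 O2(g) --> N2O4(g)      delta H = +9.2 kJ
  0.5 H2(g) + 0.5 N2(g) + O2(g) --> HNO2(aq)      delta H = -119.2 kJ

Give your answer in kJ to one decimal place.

equation 1 reversed: -33.2 kJ
equation 2: not needed.
equation 3 as written: -119.2 kJ
delta H = (-1)·(+33.2) + (1)·(-119.2) = -152.4 kJ

delta H = -152.4 kJ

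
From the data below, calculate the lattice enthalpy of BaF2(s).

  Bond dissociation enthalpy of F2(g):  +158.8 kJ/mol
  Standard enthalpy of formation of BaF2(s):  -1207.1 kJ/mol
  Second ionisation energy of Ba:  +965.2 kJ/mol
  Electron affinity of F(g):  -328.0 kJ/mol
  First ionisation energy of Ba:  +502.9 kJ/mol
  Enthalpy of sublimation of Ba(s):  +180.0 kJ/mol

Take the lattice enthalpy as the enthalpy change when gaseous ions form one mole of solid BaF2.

ΔHf° = 1·ΔHsub + 1·(ΣIE) + 1·D(F2) + 2·EA + U
-1207.1 = 1·(+180.0) + 1·(+1468.1) + 1·(+158.8) + 2·(-328.0) + U
U = -1207.1 − (+1150.9) = -2358.0 kJ/mol

U = -2358.0 kJ/mol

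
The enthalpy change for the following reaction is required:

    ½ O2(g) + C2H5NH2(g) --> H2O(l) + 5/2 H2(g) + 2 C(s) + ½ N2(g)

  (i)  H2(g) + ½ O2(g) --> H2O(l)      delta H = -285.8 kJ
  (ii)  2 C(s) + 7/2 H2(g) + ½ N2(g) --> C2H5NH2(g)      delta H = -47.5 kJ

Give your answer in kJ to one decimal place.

delta H = -238.3 kJ

(i) as written: -285.8 kJ
(ii) reversed: +47.5 kJ
delta H = (1)·(-285.8) + (-1)·(-47.5) = -238.3 kJ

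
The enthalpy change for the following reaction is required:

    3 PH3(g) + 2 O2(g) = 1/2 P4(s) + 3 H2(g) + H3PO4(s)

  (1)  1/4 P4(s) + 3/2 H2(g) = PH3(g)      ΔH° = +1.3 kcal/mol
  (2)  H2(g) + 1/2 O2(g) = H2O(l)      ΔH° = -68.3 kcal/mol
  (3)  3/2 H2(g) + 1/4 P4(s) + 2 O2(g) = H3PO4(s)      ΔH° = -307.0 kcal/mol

(1) reversed and × 3: (-3)·(+1.3) = -3.9 kcal/mol
(2): not needed.
(3) as written: -307.0 kcal/mol
Summing the manipulated equations, ΔH° = (-3)·(+1.3) + (1)·(-307.0) = -310.9 kcal/mol

ΔH° = -310.9 kcal/mol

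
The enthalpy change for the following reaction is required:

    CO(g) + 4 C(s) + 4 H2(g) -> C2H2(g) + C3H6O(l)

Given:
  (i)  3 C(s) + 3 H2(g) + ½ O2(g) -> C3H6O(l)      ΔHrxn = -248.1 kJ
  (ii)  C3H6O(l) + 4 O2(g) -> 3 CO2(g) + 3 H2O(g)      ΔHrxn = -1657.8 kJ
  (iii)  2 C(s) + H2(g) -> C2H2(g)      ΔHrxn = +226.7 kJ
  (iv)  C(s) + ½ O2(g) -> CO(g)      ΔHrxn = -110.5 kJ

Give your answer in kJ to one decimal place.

ΔHrxn = 89.1 kJ

(i) as written: -248.1 kJ
(ii): not needed (H2O(g) appears nowhere else).
(iii) as written (C2H2(g) already on the product side): +226.7 kJ
(iv) reversed (CO(g) must end up as a reactant): +110.5 kJ
Since enthalpy is a state function, ΔHrxn = (-248.1) + (+226.7) + (+110.5) = 89.1 kJ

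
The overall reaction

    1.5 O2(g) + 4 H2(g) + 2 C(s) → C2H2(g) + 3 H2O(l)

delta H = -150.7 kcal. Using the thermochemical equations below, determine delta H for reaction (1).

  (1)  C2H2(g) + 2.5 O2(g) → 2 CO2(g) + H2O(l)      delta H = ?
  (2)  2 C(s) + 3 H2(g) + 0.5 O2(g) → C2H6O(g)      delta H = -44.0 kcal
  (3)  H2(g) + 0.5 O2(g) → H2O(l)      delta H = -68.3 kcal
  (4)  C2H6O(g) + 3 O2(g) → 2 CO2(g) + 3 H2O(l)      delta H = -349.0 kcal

delta H = -310.6 kcal

(1) reversed: contributes −x
(2) as written: -44.0 kcal
(3) as written: -68.3 kcal
(4) as written: -349.0 kcal
-150.7 = (-44.0) + (-68.3) + (-349.0) − x
x = (-150.7 − (-461.3)) / (-1) = -310.6 kcal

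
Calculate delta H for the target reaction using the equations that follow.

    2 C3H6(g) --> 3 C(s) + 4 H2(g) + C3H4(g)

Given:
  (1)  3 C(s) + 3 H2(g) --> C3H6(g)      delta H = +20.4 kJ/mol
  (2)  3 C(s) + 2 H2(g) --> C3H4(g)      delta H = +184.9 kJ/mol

(1) reversed and × 2 (C3H6(g) must end up as a reactant; ×2 to match 2 C3H6(g) in the target): (-2)·(+20.4) = -40.8 kJ/mol
(2) as written (C3H4(g) already on the product side): +184.9 kJ/mol
By Hess's law, delta H = (-2)·(+20.4) + (1)·(+184.9) = 144.1 kJ/mol

delta H = 144.1 kJ/mol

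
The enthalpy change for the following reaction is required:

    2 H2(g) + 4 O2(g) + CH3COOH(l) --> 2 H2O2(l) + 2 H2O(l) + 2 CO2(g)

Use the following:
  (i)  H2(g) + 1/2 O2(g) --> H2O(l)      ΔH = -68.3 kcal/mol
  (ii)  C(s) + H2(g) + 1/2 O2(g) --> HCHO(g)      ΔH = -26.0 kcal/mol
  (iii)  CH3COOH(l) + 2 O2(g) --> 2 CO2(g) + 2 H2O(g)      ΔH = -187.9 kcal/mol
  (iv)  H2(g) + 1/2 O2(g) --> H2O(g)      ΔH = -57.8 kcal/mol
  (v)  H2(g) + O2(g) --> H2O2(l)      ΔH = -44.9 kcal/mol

(i) × 2 (×2 to match 2 H2O(l) in the target): (2)·(-68.3) = -136.6 kcal/mol
(ii): not needed (C(s) appears nowhere else).
(iii) as written (CH3COOH(l) already on the reactant side): -187.9 kcal/mol
(iv) reversed and × 2: (-2)·(-57.8) = +115.6 kcal/mol
(v) × 2 (scale by 2 for the 2 H2O2(l)): (2)·(-44.9) = -89.8 kcal/mol
Summing the manipulated equations, ΔH = (2)·(-68.3) + (1)·(-187.9) + (-2)·(-57.8) + (2)·(-44.9) = -298.7 kcal/mol

ΔH = -298.7 kcal/mol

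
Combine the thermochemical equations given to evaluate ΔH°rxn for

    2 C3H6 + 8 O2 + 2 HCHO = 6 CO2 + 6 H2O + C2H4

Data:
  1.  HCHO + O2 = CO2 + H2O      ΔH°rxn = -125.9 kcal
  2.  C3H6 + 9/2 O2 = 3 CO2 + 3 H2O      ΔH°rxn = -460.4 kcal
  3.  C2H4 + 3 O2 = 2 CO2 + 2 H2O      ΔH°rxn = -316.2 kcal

eq. 1 × 2: (2)·(-125.9) = -251.8 kcal
eq. 2 × 2: (2)·(-460.4) = -920.8 kcal
eq. 3 reversed: +316.2 kcal
Combining the equations, ΔH°rxn = (2)·(-125.9) + (2)·(-460.4) + (-1)·(-316.2) = -856.4 kcal

ΔH°rxn = -856.4 kcal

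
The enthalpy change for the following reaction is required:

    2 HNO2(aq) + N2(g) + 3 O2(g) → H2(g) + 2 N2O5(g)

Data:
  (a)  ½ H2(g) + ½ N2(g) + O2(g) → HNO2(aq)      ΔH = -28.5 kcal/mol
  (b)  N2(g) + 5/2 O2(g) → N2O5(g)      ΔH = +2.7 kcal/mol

ΔH = 62.4 kcal/mol

(a) reversed and × 2: (-2)·(-28.5) = +57.0 kcal/mol
(b) × 2: (2)·(+2.7) = +5.4 kcal/mol
ΔH = (-2)·(-28.5) + (2)·(+2.7) = 62.4 kcal/mol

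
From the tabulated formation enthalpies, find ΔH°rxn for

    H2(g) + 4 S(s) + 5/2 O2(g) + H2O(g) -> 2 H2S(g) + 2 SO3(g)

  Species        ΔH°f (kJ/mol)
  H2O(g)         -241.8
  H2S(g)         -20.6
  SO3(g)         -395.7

ΔH°rxn = -590.8 kJ/mol

Products: 2·(-20.6) + 2·(-395.7) = -832.6
Reactants: 1·(+0.0) + 4·(+0.0) + 5/2·(+0.0) + 1·(-241.8) = -241.8
ΔH°rxn = (-832.6) − (-241.8) = -590.8 kJ/mol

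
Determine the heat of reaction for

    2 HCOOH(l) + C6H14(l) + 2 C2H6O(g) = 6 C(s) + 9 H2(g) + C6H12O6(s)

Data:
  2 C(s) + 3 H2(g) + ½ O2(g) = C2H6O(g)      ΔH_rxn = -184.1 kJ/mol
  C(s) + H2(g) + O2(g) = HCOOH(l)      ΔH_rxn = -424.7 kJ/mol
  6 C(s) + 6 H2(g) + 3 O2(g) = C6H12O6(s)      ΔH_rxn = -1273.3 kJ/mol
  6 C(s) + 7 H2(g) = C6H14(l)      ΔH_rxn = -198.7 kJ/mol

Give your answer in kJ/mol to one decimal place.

equation 1 reversed and × 2: (-2)·(-184.1) = +368.2 kJ/mol
equation 2 reversed and × 2: (-2)·(-424.7) = +849.4 kJ/mol
equation 3 as written: -1273.3 kJ/mol
equation 4 reversed: +198.7 kJ/mol
Combining the equations, ΔH_rxn = (-2)·(-184.1) + (-2)·(-424.7) + (1)·(-1273.3) + (-1)·(-198.7) = 143.0 kJ/mol

ΔH_rxn = 143.0 kJ/mol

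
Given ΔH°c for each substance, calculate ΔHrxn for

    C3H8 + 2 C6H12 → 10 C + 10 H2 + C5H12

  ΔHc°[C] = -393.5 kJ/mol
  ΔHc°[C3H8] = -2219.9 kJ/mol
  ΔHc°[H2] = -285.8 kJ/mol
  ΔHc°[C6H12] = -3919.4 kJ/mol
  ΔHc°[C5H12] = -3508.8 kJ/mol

With combustion enthalpies, reactants minus products:
= [1·(-2219.9) + 2·(-3919.4)] − [10·(-393.5) + 10·(-285.8) + 1·(-3508.8)]
= 243.1 kJ/mol

ΔHrxn = 243.1 kJ/mol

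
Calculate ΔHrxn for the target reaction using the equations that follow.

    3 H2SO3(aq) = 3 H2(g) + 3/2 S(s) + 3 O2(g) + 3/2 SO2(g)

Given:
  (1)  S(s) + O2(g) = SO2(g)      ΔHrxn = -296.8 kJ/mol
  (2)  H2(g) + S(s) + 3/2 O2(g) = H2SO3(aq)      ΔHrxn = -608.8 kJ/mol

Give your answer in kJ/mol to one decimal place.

(1) × 3/2: (3/2)·(-296.8) = -445.2 kJ/mol
(2) reversed and × 3: (-3)·(-608.8) = +1826.4 kJ/mol
ΔHrxn = (-445.2) + (+1826.4) = 1381.2 kJ/mol

ΔHrxn = 1381.2 kJ/mol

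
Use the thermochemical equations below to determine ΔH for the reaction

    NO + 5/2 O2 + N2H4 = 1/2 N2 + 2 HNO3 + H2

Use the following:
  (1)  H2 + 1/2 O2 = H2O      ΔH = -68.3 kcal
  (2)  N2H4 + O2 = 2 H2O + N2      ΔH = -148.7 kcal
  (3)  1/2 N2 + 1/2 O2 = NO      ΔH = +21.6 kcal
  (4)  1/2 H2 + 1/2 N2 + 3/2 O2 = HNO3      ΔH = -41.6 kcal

ΔH = -116.9 kcal

(1) reversed and × 2: (-2)·(-68.3) = +136.6 kcal
(2) as written: -148.7 kcal
(3) reversed: -21.6 kcal
(4) × 2: (2)·(-41.6) = -83.2 kcal
Summing the manipulated equations, ΔH = (+136.6) + (-148.7) + (-21.6) + (-83.2) = -116.9 kcal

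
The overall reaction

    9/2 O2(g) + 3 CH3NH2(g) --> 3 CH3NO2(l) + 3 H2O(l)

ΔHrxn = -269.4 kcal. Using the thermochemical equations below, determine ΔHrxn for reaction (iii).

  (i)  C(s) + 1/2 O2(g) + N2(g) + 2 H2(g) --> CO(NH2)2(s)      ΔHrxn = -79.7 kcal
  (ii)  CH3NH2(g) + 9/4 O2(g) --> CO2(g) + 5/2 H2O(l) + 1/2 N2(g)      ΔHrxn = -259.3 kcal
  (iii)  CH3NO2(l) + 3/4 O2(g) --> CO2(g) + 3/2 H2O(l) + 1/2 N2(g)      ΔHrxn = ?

(i): not needed (H2(g) appears nowhere else).
(ii) × 3 (×3 to match 3 CH3NH2(g) in the target): (3)·(-259.3) = -777.9 kcal
(iii) reversed and × 3 (reverse to put CH3NO2(l) on the product side; ×3 to match 3 CH3NO2(l) in the target): contributes −3·x
-269.4 = (-777.9) − 3·x
x = (-269.4 − (-777.9)) / (-3) = -169.5 kcal

ΔHrxn = -169.5 kcal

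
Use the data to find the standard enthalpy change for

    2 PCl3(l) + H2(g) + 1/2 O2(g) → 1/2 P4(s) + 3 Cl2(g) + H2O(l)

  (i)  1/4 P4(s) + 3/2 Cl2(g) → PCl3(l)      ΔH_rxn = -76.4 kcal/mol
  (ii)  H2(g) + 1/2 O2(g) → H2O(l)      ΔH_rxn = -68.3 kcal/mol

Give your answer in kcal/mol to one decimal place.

ΔH_rxn = 84.5 kcal/mol

(i) reversed and × 2 (PCl3(l) must end up as a reactant; ×2 to match 2 PCl3(l) in the target): (-2)·(-76.4) = +152.8 kcal/mol
(ii) as written (H2O(l) already on the product side): -68.3 kcal/mol
ΔH_rxn = (-2)·(-76.4) + (1)·(-68.3) = 84.5 kcal/mol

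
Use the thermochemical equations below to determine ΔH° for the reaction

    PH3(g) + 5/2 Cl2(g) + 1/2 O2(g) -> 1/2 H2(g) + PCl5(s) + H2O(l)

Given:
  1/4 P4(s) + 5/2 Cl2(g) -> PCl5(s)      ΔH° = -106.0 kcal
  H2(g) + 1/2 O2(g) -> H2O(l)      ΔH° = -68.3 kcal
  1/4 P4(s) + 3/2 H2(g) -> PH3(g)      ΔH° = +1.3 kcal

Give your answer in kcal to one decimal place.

ΔH° = -175.6 kcal

equation 1 as written: -106.0 kcal
equation 2 as written: -68.3 kcal
equation 3 reversed: -1.3 kcal
ΔH° = (-106.0) + (-68.3) + (-1.3) = -175.6 kcal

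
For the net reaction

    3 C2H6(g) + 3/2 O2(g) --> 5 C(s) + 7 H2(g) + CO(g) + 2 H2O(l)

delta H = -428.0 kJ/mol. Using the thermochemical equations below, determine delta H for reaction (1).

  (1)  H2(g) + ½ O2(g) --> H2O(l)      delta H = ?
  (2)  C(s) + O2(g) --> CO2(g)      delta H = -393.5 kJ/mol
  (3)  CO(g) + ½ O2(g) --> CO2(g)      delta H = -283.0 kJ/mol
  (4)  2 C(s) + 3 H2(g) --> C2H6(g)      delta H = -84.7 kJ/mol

(1) × 2: contributes 2·x
(2) as written: -393.5 kJ/mol
(3) reversed: +283.0 kJ/mol
(4) reversed and × 3: (-3)·(-84.7) = +254.1 kJ/mol
-428.0 = (-393.5) + (+283.0) + (+254.1) + 2·x
x = (-428.0 − (+143.6)) / (2) = -285.8 kJ/mol

delta H = -285.8 kJ/mol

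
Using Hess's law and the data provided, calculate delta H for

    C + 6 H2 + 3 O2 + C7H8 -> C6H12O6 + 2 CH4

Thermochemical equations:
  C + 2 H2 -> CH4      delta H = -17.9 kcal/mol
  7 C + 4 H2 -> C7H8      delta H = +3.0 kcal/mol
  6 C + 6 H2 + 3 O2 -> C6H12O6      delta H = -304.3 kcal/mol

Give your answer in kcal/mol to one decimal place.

equation 1 × 2: (2)·(-17.9) = -35.8 kcal/mol
equation 2 reversed: -3.0 kcal/mol
equation 3 as written: -304.3 kcal/mol
Combining the equations, delta H = (-35.8) + (-3.0) + (-304.3) = -343.1 kcal/mol

delta H = -343.1 kcal/mol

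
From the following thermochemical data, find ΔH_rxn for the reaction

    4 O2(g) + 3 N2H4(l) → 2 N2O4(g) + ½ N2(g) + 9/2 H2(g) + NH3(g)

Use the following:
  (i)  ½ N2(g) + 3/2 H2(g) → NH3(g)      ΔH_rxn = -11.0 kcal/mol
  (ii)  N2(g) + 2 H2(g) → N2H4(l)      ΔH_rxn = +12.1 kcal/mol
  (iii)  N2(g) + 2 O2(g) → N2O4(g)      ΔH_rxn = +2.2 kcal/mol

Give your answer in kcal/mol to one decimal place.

(i) as written: -11.0 kcal/mol
(ii) reversed and × 3: (-3)·(+12.1) = -36.3 kcal/mol
(iii) × 2: (2)·(+2.2) = +4.4 kcal/mol
By Hess's law, ΔH_rxn = (-11.0) + (-36.3) + (+4.4) = -42.9 kcal/mol

ΔH_rxn = -42.9 kcal/mol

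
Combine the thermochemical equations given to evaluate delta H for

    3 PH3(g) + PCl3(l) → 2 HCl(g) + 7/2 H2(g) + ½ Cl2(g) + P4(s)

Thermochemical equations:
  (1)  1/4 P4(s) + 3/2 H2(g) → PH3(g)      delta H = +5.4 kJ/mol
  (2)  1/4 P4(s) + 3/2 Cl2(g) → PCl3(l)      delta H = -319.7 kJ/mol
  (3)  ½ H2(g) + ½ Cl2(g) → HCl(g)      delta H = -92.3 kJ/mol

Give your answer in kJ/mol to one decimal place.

delta H = 118.9 kJ/mol

(1) reversed and × 3: (-3)·(+5.4) = -16.2 kJ/mol
(2) reversed: +319.7 kJ/mol
(3) × 2: (2)·(-92.3) = -184.6 kJ/mol
delta H = (-3)·(+5.4) + (-1)·(-319.7) + (2)·(-92.3) = 118.9 kJ/mol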